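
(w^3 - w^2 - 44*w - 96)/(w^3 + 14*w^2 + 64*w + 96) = (w^2 - 5*w - 24)/(w^2 + 10*w + 24)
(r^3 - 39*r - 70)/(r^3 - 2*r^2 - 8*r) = (r^2 - 2*r - 35)/(r*(r - 4))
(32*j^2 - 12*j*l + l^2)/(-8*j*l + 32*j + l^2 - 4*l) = (-4*j + l)/(l - 4)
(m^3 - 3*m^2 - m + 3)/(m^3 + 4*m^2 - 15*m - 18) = (m - 1)/(m + 6)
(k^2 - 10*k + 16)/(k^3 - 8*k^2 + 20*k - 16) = (k - 8)/(k^2 - 6*k + 8)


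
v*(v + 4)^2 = v^3 + 8*v^2 + 16*v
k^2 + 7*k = k*(k + 7)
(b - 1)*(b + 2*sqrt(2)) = b^2 - b + 2*sqrt(2)*b - 2*sqrt(2)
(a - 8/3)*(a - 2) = a^2 - 14*a/3 + 16/3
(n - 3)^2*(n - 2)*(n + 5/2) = n^4 - 11*n^3/2 + n^2 + 69*n/2 - 45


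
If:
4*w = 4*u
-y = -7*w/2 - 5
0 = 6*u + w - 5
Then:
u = 5/7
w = 5/7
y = 15/2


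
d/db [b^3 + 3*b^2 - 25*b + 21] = 3*b^2 + 6*b - 25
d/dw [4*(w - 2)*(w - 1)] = 8*w - 12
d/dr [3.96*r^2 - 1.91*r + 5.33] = 7.92*r - 1.91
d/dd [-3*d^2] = -6*d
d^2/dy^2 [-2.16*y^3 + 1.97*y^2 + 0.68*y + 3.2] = 3.94 - 12.96*y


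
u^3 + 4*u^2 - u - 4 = (u - 1)*(u + 1)*(u + 4)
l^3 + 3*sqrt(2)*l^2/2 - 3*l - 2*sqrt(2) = (l - sqrt(2))*(l + sqrt(2)/2)*(l + 2*sqrt(2))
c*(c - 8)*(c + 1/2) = c^3 - 15*c^2/2 - 4*c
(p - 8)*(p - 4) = p^2 - 12*p + 32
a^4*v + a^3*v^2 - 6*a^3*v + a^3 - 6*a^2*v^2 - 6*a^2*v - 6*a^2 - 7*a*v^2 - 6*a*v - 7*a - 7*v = (a - 7)*(a + 1)*(a + v)*(a*v + 1)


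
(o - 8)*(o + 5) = o^2 - 3*o - 40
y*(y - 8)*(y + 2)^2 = y^4 - 4*y^3 - 28*y^2 - 32*y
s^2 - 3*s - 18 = (s - 6)*(s + 3)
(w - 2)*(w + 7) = w^2 + 5*w - 14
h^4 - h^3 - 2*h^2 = h^2*(h - 2)*(h + 1)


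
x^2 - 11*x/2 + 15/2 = (x - 3)*(x - 5/2)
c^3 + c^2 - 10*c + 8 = (c - 2)*(c - 1)*(c + 4)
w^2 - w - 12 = (w - 4)*(w + 3)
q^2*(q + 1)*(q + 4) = q^4 + 5*q^3 + 4*q^2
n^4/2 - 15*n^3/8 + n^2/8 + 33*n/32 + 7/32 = (n/2 + 1/4)*(n - 7/2)*(n - 1)*(n + 1/4)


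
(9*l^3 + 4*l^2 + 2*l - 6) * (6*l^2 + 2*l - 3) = 54*l^5 + 42*l^4 - 7*l^3 - 44*l^2 - 18*l + 18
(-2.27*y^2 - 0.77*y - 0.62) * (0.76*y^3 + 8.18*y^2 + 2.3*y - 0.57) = -1.7252*y^5 - 19.1538*y^4 - 11.9908*y^3 - 5.5487*y^2 - 0.9871*y + 0.3534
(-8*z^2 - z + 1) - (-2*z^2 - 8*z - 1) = -6*z^2 + 7*z + 2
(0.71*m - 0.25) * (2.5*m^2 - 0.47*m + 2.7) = 1.775*m^3 - 0.9587*m^2 + 2.0345*m - 0.675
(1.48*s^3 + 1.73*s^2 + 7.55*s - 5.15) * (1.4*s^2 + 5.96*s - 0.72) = 2.072*s^5 + 11.2428*s^4 + 19.8152*s^3 + 36.5424*s^2 - 36.13*s + 3.708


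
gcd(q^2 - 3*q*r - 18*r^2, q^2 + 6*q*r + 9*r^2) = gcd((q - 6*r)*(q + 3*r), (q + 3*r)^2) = q + 3*r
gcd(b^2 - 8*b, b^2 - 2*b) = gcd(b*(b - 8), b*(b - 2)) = b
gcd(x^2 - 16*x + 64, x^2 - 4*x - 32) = x - 8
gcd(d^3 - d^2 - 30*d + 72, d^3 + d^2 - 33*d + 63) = d - 3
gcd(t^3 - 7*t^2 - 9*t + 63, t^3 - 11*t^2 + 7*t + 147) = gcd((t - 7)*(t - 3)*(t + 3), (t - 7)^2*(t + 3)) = t^2 - 4*t - 21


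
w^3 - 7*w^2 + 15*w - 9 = (w - 3)^2*(w - 1)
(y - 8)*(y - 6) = y^2 - 14*y + 48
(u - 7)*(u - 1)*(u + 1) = u^3 - 7*u^2 - u + 7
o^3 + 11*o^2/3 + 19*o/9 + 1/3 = (o + 1/3)^2*(o + 3)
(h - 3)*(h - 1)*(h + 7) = h^3 + 3*h^2 - 25*h + 21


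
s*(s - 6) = s^2 - 6*s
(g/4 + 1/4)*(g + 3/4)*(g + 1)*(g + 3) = g^4/4 + 23*g^3/16 + 43*g^2/16 + 33*g/16 + 9/16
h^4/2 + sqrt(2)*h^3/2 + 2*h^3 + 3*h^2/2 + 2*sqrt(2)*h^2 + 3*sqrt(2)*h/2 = h*(h/2 + 1/2)*(h + 3)*(h + sqrt(2))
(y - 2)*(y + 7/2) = y^2 + 3*y/2 - 7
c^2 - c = c*(c - 1)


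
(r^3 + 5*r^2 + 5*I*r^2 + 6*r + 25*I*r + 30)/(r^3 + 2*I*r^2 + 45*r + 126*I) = (r^2 + r*(5 - I) - 5*I)/(r^2 - 4*I*r + 21)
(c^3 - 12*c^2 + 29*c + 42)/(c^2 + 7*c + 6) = (c^2 - 13*c + 42)/(c + 6)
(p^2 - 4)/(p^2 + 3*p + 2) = (p - 2)/(p + 1)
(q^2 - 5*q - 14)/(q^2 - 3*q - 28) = (q + 2)/(q + 4)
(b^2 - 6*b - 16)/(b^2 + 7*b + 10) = (b - 8)/(b + 5)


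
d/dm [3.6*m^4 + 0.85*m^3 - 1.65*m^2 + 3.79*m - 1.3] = 14.4*m^3 + 2.55*m^2 - 3.3*m + 3.79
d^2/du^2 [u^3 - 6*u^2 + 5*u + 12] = 6*u - 12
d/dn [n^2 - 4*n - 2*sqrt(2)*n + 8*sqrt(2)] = 2*n - 4 - 2*sqrt(2)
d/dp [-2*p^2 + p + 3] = 1 - 4*p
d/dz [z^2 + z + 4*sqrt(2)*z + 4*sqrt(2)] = 2*z + 1 + 4*sqrt(2)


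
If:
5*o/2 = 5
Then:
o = 2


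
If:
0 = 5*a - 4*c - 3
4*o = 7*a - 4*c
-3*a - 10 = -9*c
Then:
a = 67/33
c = 59/33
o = 233/132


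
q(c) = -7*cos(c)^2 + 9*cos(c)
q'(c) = 14*sin(c)*cos(c) - 9*sin(c) = (14*cos(c) - 9)*sin(c)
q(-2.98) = -15.70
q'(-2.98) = 3.67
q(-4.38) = -3.68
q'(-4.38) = -12.83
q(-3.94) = -9.69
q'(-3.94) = -13.44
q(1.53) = 0.36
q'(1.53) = -8.42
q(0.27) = 2.17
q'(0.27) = 1.20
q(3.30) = -15.71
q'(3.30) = 3.60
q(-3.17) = -15.99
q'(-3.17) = -0.65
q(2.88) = -15.23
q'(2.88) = -5.83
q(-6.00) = 2.19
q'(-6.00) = 1.24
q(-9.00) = -14.01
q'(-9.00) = 8.97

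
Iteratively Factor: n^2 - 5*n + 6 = (n - 3)*(n - 2)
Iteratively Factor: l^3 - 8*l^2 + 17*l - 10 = (l - 2)*(l^2 - 6*l + 5) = (l - 5)*(l - 2)*(l - 1)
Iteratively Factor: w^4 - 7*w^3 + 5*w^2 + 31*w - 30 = (w - 1)*(w^3 - 6*w^2 - w + 30) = (w - 3)*(w - 1)*(w^2 - 3*w - 10) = (w - 5)*(w - 3)*(w - 1)*(w + 2)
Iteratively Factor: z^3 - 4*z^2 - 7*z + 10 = (z + 2)*(z^2 - 6*z + 5) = (z - 5)*(z + 2)*(z - 1)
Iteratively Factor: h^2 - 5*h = (h)*(h - 5)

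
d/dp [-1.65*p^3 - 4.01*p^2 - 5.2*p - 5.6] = -4.95*p^2 - 8.02*p - 5.2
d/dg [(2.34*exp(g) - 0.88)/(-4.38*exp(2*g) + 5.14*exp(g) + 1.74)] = (10.2492*exp(2*g) - 7.7088*exp(g) + 8.5948)*exp(g)/(19.1844*exp(4*g) - 45.0264*exp(3*g) + 11.1772*exp(2*g) + 17.8872*exp(g) + 3.0276)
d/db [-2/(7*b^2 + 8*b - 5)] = 4*(7*b + 4)/(7*b^2 + 8*b - 5)^2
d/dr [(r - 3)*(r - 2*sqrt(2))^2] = (r - 2*sqrt(2))*(3*r - 6 - 2*sqrt(2))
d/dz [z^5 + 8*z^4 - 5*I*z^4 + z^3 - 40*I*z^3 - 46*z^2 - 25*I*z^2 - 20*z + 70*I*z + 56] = 5*z^4 + z^3*(32 - 20*I) + z^2*(3 - 120*I) + z*(-92 - 50*I) - 20 + 70*I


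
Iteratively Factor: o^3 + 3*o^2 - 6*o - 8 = (o + 1)*(o^2 + 2*o - 8) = (o + 1)*(o + 4)*(o - 2)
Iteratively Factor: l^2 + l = (l)*(l + 1)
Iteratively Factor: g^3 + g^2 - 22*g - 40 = (g + 2)*(g^2 - g - 20) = (g - 5)*(g + 2)*(g + 4)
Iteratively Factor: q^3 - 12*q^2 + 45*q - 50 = (q - 5)*(q^2 - 7*q + 10) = (q - 5)^2*(q - 2)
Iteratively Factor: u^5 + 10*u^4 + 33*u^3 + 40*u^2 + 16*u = (u + 4)*(u^4 + 6*u^3 + 9*u^2 + 4*u) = u*(u + 4)*(u^3 + 6*u^2 + 9*u + 4) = u*(u + 1)*(u + 4)*(u^2 + 5*u + 4) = u*(u + 1)^2*(u + 4)*(u + 4)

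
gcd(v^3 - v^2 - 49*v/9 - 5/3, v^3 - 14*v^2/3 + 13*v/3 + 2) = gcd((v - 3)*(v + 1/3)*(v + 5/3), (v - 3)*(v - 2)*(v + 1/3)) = v^2 - 8*v/3 - 1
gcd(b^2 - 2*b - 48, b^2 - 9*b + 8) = b - 8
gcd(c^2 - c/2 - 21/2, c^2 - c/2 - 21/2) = c^2 - c/2 - 21/2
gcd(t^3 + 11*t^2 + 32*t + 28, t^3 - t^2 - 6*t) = t + 2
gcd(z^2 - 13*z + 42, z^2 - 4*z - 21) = z - 7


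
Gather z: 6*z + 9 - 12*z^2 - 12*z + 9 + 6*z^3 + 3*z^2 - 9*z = 6*z^3 - 9*z^2 - 15*z + 18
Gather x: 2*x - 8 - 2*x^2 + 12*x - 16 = -2*x^2 + 14*x - 24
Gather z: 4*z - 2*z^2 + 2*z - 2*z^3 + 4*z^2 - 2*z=-2*z^3 + 2*z^2 + 4*z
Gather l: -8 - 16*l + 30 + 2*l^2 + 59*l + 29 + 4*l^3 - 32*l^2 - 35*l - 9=4*l^3 - 30*l^2 + 8*l + 42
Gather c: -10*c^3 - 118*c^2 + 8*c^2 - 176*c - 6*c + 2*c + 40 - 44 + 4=-10*c^3 - 110*c^2 - 180*c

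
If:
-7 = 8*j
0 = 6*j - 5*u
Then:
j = -7/8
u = -21/20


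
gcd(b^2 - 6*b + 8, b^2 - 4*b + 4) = b - 2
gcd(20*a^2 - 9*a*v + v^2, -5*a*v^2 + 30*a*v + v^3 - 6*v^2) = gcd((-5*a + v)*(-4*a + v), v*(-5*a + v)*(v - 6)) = -5*a + v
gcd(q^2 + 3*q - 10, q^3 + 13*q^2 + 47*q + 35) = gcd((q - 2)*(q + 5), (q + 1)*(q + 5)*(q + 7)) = q + 5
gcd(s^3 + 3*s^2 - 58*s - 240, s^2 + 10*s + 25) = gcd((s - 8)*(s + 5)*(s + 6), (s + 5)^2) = s + 5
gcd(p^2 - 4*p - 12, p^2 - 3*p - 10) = p + 2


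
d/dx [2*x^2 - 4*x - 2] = 4*x - 4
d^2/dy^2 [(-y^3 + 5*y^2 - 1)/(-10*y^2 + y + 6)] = 2*(11*y^3 - 582*y^2 + 78*y - 119)/(1000*y^6 - 300*y^5 - 1770*y^4 + 359*y^3 + 1062*y^2 - 108*y - 216)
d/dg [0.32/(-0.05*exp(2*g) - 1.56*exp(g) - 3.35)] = (0.032*exp(g) + 0.4992)*exp(g)/(0.05*exp(2*g) + 1.56*exp(g) + 3.35)^2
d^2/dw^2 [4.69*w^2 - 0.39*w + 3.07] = 9.38000000000000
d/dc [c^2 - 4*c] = 2*c - 4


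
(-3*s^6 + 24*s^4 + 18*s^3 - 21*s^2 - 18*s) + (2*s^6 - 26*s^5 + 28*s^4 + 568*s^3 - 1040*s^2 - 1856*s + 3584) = -s^6 - 26*s^5 + 52*s^4 + 586*s^3 - 1061*s^2 - 1874*s + 3584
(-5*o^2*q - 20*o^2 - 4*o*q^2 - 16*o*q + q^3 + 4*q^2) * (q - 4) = -5*o^2*q^2 + 80*o^2 - 4*o*q^3 + 64*o*q + q^4 - 16*q^2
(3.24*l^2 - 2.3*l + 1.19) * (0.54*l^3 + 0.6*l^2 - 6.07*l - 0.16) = 1.7496*l^5 + 0.702*l^4 - 20.4042*l^3 + 14.1566*l^2 - 6.8553*l - 0.1904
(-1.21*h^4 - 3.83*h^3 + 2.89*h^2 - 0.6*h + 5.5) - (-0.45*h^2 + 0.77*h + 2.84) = -1.21*h^4 - 3.83*h^3 + 3.34*h^2 - 1.37*h + 2.66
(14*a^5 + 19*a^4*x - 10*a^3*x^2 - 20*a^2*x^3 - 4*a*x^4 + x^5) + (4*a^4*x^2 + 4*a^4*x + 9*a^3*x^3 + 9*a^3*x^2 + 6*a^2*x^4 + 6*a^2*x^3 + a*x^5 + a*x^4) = 14*a^5 + 4*a^4*x^2 + 23*a^4*x + 9*a^3*x^3 - a^3*x^2 + 6*a^2*x^4 - 14*a^2*x^3 + a*x^5 - 3*a*x^4 + x^5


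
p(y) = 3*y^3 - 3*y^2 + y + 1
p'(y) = 9*y^2 - 6*y + 1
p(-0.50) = -0.62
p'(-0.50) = 6.25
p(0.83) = 1.48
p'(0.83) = 2.22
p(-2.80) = -91.18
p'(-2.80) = 88.36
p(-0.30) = 0.35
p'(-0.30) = 3.61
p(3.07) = 62.60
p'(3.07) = 67.40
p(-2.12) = -43.19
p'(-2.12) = 54.17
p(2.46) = 29.97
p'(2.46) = 40.70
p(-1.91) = -32.76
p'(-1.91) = 45.29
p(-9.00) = -2438.00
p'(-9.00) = 784.00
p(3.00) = 58.00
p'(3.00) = 64.00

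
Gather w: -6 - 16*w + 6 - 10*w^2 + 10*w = -10*w^2 - 6*w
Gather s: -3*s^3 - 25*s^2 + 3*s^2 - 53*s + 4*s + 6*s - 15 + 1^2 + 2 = -3*s^3 - 22*s^2 - 43*s - 12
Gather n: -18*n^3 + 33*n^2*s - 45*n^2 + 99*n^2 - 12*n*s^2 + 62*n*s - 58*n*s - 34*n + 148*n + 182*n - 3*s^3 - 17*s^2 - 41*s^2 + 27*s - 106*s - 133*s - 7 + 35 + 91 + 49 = -18*n^3 + n^2*(33*s + 54) + n*(-12*s^2 + 4*s + 296) - 3*s^3 - 58*s^2 - 212*s + 168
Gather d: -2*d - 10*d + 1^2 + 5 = 6 - 12*d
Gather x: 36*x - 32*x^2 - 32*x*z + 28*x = -32*x^2 + x*(64 - 32*z)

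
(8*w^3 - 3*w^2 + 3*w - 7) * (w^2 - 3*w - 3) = 8*w^5 - 27*w^4 - 12*w^3 - 7*w^2 + 12*w + 21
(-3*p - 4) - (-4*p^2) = 4*p^2 - 3*p - 4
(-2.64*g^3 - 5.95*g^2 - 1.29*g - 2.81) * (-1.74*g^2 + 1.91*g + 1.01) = 4.5936*g^5 + 5.3106*g^4 - 11.7863*g^3 - 3.584*g^2 - 6.67*g - 2.8381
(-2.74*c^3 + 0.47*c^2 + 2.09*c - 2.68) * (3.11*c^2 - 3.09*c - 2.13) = -8.5214*c^5 + 9.9283*c^4 + 10.8838*c^3 - 15.794*c^2 + 3.8295*c + 5.7084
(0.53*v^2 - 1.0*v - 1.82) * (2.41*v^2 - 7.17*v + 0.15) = 1.2773*v^4 - 6.2101*v^3 + 2.8633*v^2 + 12.8994*v - 0.273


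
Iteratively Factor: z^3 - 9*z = (z - 3)*(z^2 + 3*z) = (z - 3)*(z + 3)*(z)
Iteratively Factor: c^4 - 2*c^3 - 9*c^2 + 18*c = (c - 2)*(c^3 - 9*c) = c*(c - 2)*(c^2 - 9) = c*(c - 2)*(c + 3)*(c - 3)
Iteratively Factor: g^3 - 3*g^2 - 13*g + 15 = (g + 3)*(g^2 - 6*g + 5) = (g - 1)*(g + 3)*(g - 5)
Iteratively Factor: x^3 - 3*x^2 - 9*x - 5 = (x - 5)*(x^2 + 2*x + 1) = (x - 5)*(x + 1)*(x + 1)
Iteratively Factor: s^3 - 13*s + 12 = (s + 4)*(s^2 - 4*s + 3) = (s - 1)*(s + 4)*(s - 3)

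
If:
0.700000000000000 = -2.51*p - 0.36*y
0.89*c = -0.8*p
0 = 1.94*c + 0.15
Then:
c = -0.08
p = 0.09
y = -2.54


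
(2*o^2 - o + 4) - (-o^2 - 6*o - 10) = 3*o^2 + 5*o + 14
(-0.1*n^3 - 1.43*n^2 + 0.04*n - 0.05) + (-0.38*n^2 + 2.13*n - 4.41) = -0.1*n^3 - 1.81*n^2 + 2.17*n - 4.46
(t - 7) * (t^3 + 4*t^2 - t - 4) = t^4 - 3*t^3 - 29*t^2 + 3*t + 28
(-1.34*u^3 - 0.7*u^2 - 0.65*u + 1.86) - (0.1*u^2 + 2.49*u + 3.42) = -1.34*u^3 - 0.8*u^2 - 3.14*u - 1.56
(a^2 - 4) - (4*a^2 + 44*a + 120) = -3*a^2 - 44*a - 124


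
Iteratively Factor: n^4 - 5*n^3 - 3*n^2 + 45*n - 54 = (n + 3)*(n^3 - 8*n^2 + 21*n - 18) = (n - 2)*(n + 3)*(n^2 - 6*n + 9) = (n - 3)*(n - 2)*(n + 3)*(n - 3)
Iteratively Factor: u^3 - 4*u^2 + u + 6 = (u - 2)*(u^2 - 2*u - 3) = (u - 2)*(u + 1)*(u - 3)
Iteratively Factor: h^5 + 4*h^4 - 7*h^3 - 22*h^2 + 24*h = (h + 3)*(h^4 + h^3 - 10*h^2 + 8*h) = (h + 3)*(h + 4)*(h^3 - 3*h^2 + 2*h) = (h - 1)*(h + 3)*(h + 4)*(h^2 - 2*h) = (h - 2)*(h - 1)*(h + 3)*(h + 4)*(h)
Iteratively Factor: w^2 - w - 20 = (w + 4)*(w - 5)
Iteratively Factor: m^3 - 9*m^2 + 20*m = (m)*(m^2 - 9*m + 20) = m*(m - 4)*(m - 5)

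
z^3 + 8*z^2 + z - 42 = (z - 2)*(z + 3)*(z + 7)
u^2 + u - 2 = (u - 1)*(u + 2)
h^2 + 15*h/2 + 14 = (h + 7/2)*(h + 4)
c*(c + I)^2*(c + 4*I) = c^4 + 6*I*c^3 - 9*c^2 - 4*I*c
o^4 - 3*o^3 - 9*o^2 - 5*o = o*(o - 5)*(o + 1)^2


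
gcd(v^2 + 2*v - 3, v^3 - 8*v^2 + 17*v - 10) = v - 1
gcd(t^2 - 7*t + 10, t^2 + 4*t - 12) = t - 2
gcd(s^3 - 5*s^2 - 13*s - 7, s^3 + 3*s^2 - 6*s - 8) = s + 1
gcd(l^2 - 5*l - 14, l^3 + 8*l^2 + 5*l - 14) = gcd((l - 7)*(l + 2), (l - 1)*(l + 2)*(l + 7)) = l + 2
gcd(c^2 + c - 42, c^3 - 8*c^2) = 1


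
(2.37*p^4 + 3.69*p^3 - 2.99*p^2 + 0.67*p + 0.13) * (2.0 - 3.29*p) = -7.7973*p^5 - 7.4001*p^4 + 17.2171*p^3 - 8.1843*p^2 + 0.9123*p + 0.26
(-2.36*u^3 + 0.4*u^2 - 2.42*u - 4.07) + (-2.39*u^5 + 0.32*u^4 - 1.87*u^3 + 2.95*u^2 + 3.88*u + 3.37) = -2.39*u^5 + 0.32*u^4 - 4.23*u^3 + 3.35*u^2 + 1.46*u - 0.7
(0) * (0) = 0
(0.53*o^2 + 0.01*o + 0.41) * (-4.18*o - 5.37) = -2.2154*o^3 - 2.8879*o^2 - 1.7675*o - 2.2017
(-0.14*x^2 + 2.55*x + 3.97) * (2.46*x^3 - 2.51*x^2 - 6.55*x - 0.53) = -0.3444*x^5 + 6.6244*x^4 + 4.2827*x^3 - 26.593*x^2 - 27.355*x - 2.1041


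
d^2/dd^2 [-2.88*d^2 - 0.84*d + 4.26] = -5.76000000000000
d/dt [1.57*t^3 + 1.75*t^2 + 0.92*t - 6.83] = 4.71*t^2 + 3.5*t + 0.92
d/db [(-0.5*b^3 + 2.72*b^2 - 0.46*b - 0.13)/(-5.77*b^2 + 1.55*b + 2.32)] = (2.885*b^4 - 1.55*b^3 - 1.9182*b^2 + 11.1206*b - 0.8657)/(33.2929*b^4 - 17.887*b^3 - 24.3703*b^2 + 7.192*b + 5.3824)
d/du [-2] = 0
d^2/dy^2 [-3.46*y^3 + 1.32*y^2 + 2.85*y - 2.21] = 2.64 - 20.76*y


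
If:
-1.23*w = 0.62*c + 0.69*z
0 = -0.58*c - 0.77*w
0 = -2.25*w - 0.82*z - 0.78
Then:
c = 0.59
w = -0.44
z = 0.26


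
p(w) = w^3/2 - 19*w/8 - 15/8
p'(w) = 3*w^2/2 - 19/8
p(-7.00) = -156.75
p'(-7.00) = 71.12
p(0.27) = -2.51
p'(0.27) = -2.27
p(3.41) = 9.85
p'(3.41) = 15.07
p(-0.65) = -0.47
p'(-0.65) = -1.74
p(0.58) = -3.15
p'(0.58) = -1.87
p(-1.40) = 0.08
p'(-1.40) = 0.56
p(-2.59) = -4.41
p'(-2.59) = 7.69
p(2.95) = 3.95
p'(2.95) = 10.68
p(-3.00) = -8.25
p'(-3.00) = 11.12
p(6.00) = 91.88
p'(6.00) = 51.62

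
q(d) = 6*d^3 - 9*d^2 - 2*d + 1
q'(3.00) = 106.00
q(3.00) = 76.00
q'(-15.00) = 4318.00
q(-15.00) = -22244.00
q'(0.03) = -2.52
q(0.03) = 0.93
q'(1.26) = 3.90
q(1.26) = -3.81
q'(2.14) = 41.91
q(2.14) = 14.31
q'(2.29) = 51.17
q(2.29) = 21.28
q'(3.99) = 212.74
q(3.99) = 230.87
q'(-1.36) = 55.77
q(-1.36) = -28.02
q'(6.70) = 685.42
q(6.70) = 1388.17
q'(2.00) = 34.00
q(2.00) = 9.00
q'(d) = 18*d^2 - 18*d - 2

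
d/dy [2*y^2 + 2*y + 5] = 4*y + 2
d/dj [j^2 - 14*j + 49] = 2*j - 14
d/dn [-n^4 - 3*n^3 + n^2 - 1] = n*(-4*n^2 - 9*n + 2)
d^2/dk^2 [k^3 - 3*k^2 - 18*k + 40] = 6*k - 6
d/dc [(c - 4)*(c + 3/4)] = 2*c - 13/4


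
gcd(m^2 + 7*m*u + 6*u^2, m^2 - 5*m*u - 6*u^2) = m + u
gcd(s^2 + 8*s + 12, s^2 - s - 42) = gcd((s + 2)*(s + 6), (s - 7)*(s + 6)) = s + 6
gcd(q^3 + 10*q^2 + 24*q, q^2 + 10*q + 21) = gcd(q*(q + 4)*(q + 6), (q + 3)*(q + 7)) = 1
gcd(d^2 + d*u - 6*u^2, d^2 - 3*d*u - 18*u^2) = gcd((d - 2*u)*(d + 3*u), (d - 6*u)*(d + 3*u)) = d + 3*u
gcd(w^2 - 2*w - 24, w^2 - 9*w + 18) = w - 6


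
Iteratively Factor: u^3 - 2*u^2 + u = (u)*(u^2 - 2*u + 1) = u*(u - 1)*(u - 1)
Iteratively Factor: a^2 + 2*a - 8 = (a - 2)*(a + 4)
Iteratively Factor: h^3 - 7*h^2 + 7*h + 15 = (h + 1)*(h^2 - 8*h + 15) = (h - 5)*(h + 1)*(h - 3)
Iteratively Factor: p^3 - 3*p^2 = (p - 3)*(p^2) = p*(p - 3)*(p)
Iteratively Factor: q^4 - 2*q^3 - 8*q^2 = (q + 2)*(q^3 - 4*q^2) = q*(q + 2)*(q^2 - 4*q) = q^2*(q + 2)*(q - 4)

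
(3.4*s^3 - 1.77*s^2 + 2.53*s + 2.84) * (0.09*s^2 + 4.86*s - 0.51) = 0.306*s^5 + 16.3647*s^4 - 10.1085*s^3 + 13.4541*s^2 + 12.5121*s - 1.4484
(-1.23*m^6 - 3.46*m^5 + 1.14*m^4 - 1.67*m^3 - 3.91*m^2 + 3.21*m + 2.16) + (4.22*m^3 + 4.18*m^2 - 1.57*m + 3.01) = -1.23*m^6 - 3.46*m^5 + 1.14*m^4 + 2.55*m^3 + 0.27*m^2 + 1.64*m + 5.17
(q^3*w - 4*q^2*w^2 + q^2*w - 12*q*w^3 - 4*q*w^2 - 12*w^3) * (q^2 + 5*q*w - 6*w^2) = q^5*w + q^4*w^2 + q^4*w - 38*q^3*w^3 + q^3*w^2 - 36*q^2*w^4 - 38*q^2*w^3 + 72*q*w^5 - 36*q*w^4 + 72*w^5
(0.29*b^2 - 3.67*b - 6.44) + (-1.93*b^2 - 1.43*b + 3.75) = -1.64*b^2 - 5.1*b - 2.69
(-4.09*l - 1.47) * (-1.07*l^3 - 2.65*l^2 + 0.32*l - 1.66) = 4.3763*l^4 + 12.4114*l^3 + 2.5867*l^2 + 6.319*l + 2.4402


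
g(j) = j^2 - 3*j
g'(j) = 2*j - 3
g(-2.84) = 16.59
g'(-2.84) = -8.68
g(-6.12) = 55.81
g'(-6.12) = -15.24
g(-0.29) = 0.95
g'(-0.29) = -3.58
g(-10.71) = 146.83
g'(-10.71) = -24.42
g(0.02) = -0.06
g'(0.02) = -2.96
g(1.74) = -2.19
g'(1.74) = 0.48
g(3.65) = 2.37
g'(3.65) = 4.30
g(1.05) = -2.05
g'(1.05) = -0.90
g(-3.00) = 18.00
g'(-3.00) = -9.00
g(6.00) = 18.00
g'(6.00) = 9.00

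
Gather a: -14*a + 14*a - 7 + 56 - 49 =0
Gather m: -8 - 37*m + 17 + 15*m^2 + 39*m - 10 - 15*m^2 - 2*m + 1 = 0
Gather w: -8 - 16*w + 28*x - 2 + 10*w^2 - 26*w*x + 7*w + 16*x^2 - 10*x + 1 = 10*w^2 + w*(-26*x - 9) + 16*x^2 + 18*x - 9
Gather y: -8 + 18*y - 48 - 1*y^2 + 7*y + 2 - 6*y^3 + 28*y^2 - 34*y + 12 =-6*y^3 + 27*y^2 - 9*y - 42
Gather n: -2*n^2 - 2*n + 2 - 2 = -2*n^2 - 2*n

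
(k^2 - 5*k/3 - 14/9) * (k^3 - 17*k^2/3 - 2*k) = k^5 - 22*k^4/3 + 53*k^3/9 + 328*k^2/27 + 28*k/9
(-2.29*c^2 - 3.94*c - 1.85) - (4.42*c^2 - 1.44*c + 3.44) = -6.71*c^2 - 2.5*c - 5.29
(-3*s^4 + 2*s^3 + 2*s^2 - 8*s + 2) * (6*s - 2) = -18*s^5 + 18*s^4 + 8*s^3 - 52*s^2 + 28*s - 4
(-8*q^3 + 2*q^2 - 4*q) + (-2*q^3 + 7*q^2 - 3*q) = -10*q^3 + 9*q^2 - 7*q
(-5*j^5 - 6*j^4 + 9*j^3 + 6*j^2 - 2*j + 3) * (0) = 0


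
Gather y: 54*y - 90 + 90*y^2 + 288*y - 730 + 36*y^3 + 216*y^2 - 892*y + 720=36*y^3 + 306*y^2 - 550*y - 100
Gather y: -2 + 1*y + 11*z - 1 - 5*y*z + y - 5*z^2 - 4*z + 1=y*(2 - 5*z) - 5*z^2 + 7*z - 2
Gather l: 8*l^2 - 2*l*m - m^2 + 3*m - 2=8*l^2 - 2*l*m - m^2 + 3*m - 2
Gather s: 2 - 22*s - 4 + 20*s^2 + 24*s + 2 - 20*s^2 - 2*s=0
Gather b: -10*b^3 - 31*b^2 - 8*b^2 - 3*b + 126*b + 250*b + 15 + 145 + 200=-10*b^3 - 39*b^2 + 373*b + 360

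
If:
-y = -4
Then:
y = 4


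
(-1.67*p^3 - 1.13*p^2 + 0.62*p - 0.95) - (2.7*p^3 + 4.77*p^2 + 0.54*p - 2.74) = -4.37*p^3 - 5.9*p^2 + 0.08*p + 1.79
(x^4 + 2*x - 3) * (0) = 0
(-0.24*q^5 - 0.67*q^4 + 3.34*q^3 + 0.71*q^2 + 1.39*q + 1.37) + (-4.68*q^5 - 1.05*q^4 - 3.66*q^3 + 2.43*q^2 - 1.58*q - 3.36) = -4.92*q^5 - 1.72*q^4 - 0.32*q^3 + 3.14*q^2 - 0.19*q - 1.99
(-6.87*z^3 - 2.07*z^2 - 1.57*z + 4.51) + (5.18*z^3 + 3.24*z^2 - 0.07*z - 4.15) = -1.69*z^3 + 1.17*z^2 - 1.64*z + 0.359999999999999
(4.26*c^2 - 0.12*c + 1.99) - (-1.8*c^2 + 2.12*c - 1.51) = 6.06*c^2 - 2.24*c + 3.5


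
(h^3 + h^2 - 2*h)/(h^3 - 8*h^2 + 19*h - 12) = h*(h + 2)/(h^2 - 7*h + 12)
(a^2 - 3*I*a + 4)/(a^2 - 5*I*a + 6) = (a - 4*I)/(a - 6*I)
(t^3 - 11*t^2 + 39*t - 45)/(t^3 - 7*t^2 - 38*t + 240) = (t^2 - 6*t + 9)/(t^2 - 2*t - 48)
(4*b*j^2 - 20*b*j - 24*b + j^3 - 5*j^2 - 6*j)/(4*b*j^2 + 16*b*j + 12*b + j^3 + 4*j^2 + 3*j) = (j - 6)/(j + 3)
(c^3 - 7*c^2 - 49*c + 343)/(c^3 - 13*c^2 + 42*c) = (c^2 - 49)/(c*(c - 6))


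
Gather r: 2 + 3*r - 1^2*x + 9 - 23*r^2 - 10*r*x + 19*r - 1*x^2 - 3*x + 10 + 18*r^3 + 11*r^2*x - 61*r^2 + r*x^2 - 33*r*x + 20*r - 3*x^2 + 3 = 18*r^3 + r^2*(11*x - 84) + r*(x^2 - 43*x + 42) - 4*x^2 - 4*x + 24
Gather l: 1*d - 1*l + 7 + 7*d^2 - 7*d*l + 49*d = 7*d^2 + 50*d + l*(-7*d - 1) + 7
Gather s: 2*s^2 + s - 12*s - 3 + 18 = 2*s^2 - 11*s + 15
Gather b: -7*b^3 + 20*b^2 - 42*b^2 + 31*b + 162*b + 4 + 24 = -7*b^3 - 22*b^2 + 193*b + 28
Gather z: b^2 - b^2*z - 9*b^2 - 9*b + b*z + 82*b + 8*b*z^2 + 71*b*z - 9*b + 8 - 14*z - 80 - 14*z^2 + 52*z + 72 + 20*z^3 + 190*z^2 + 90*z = -8*b^2 + 64*b + 20*z^3 + z^2*(8*b + 176) + z*(-b^2 + 72*b + 128)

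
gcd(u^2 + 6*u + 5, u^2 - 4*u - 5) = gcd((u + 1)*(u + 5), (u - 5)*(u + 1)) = u + 1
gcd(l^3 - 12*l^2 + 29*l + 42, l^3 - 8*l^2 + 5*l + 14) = l^2 - 6*l - 7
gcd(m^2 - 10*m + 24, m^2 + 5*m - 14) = 1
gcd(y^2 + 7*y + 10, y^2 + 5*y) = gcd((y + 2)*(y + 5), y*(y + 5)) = y + 5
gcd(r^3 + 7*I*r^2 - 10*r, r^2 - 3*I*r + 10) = r + 2*I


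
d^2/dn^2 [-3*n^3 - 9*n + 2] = -18*n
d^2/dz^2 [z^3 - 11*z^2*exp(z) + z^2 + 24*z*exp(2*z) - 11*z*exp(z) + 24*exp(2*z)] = -11*z^2*exp(z) + 96*z*exp(2*z) - 55*z*exp(z) + 6*z + 192*exp(2*z) - 44*exp(z) + 2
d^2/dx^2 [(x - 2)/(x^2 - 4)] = 2/(x^3 + 6*x^2 + 12*x + 8)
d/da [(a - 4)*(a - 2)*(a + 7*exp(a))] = 7*a^2*exp(a) + 3*a^2 - 28*a*exp(a) - 12*a + 14*exp(a) + 8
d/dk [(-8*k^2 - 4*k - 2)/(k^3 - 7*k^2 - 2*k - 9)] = 2*(4*k^4 + 4*k^3 - 3*k^2 + 58*k + 16)/(k^6 - 14*k^5 + 45*k^4 + 10*k^3 + 130*k^2 + 36*k + 81)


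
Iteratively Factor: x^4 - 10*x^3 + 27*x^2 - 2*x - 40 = (x - 4)*(x^3 - 6*x^2 + 3*x + 10) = (x - 4)*(x - 2)*(x^2 - 4*x - 5) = (x - 4)*(x - 2)*(x + 1)*(x - 5)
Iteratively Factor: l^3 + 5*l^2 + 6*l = (l + 3)*(l^2 + 2*l) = l*(l + 3)*(l + 2)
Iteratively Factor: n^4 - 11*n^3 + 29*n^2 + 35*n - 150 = (n + 2)*(n^3 - 13*n^2 + 55*n - 75) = (n - 3)*(n + 2)*(n^2 - 10*n + 25) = (n - 5)*(n - 3)*(n + 2)*(n - 5)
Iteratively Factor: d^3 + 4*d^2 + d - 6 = (d + 3)*(d^2 + d - 2) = (d - 1)*(d + 3)*(d + 2)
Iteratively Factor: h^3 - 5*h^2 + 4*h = (h - 1)*(h^2 - 4*h) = (h - 4)*(h - 1)*(h)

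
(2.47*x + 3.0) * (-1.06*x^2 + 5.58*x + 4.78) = -2.6182*x^3 + 10.6026*x^2 + 28.5466*x + 14.34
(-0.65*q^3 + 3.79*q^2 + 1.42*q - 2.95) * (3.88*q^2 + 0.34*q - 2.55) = -2.522*q^5 + 14.4842*q^4 + 8.4557*q^3 - 20.6277*q^2 - 4.624*q + 7.5225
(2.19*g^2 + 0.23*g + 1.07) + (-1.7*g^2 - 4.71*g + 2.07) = 0.49*g^2 - 4.48*g + 3.14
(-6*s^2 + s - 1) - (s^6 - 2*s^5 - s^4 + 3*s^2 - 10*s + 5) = -s^6 + 2*s^5 + s^4 - 9*s^2 + 11*s - 6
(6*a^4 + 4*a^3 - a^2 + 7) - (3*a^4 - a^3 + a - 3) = 3*a^4 + 5*a^3 - a^2 - a + 10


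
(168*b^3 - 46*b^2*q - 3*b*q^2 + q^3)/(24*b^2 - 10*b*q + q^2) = 7*b + q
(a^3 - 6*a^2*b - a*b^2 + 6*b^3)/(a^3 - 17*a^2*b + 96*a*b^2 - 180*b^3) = (a^2 - b^2)/(a^2 - 11*a*b + 30*b^2)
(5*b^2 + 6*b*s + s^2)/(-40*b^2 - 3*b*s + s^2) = (b + s)/(-8*b + s)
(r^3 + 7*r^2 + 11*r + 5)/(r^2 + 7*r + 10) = (r^2 + 2*r + 1)/(r + 2)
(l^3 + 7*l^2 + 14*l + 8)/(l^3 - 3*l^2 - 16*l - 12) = (l + 4)/(l - 6)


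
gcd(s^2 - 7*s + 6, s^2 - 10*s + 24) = s - 6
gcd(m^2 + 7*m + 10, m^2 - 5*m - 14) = m + 2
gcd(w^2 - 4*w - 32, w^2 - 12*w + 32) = w - 8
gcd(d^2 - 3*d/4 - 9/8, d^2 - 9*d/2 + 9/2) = d - 3/2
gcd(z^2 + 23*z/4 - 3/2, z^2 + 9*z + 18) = z + 6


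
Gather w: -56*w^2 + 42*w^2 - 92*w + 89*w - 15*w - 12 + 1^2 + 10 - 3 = -14*w^2 - 18*w - 4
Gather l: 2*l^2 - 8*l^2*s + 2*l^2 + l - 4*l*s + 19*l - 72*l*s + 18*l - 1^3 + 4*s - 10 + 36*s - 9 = l^2*(4 - 8*s) + l*(38 - 76*s) + 40*s - 20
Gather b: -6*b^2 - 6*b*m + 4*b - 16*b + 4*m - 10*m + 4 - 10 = -6*b^2 + b*(-6*m - 12) - 6*m - 6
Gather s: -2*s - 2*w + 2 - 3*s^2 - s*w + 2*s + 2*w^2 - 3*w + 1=-3*s^2 - s*w + 2*w^2 - 5*w + 3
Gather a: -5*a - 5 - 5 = -5*a - 10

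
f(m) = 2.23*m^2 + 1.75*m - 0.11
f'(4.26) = 20.75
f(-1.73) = 3.54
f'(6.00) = 28.51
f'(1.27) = 7.41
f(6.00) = 90.67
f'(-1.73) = -5.97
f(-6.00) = 69.67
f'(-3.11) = -12.12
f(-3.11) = 16.02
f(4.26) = 47.81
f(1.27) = 5.71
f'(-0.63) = -1.06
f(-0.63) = -0.33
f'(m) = 4.46*m + 1.75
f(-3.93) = 27.45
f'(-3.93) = -15.78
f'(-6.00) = -25.01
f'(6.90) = 32.52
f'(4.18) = 20.39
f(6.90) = 118.14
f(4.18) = 46.17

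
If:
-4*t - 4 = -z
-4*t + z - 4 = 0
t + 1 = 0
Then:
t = -1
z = 0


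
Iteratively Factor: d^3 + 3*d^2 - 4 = (d + 2)*(d^2 + d - 2) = (d + 2)^2*(d - 1)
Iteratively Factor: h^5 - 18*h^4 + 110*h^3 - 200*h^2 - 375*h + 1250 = (h - 5)*(h^4 - 13*h^3 + 45*h^2 + 25*h - 250) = (h - 5)^2*(h^3 - 8*h^2 + 5*h + 50) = (h - 5)^3*(h^2 - 3*h - 10) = (h - 5)^3*(h + 2)*(h - 5)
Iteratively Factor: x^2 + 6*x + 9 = (x + 3)*(x + 3)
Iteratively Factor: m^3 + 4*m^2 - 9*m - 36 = (m + 4)*(m^2 - 9) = (m + 3)*(m + 4)*(m - 3)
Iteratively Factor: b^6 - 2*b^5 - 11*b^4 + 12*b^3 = (b - 1)*(b^5 - b^4 - 12*b^3) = (b - 4)*(b - 1)*(b^4 + 3*b^3) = b*(b - 4)*(b - 1)*(b^3 + 3*b^2) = b*(b - 4)*(b - 1)*(b + 3)*(b^2) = b^2*(b - 4)*(b - 1)*(b + 3)*(b)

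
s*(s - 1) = s^2 - s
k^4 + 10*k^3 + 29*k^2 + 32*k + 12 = (k + 1)^2*(k + 2)*(k + 6)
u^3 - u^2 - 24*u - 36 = (u - 6)*(u + 2)*(u + 3)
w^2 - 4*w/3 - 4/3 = (w - 2)*(w + 2/3)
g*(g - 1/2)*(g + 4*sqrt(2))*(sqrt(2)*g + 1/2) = sqrt(2)*g^4 - sqrt(2)*g^3/2 + 17*g^3/2 - 17*g^2/4 + 2*sqrt(2)*g^2 - sqrt(2)*g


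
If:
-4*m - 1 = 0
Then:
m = -1/4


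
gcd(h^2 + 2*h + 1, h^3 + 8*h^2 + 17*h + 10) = h + 1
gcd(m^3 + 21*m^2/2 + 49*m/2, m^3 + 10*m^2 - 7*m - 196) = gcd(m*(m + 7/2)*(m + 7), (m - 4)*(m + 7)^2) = m + 7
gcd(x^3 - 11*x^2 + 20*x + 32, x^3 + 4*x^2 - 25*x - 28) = x^2 - 3*x - 4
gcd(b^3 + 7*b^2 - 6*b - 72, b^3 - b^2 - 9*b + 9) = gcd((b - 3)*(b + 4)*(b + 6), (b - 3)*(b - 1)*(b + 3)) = b - 3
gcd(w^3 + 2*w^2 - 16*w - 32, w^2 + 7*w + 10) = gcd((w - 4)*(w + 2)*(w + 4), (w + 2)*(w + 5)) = w + 2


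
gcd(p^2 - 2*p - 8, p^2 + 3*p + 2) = p + 2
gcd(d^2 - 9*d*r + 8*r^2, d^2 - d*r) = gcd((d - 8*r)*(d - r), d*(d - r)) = -d + r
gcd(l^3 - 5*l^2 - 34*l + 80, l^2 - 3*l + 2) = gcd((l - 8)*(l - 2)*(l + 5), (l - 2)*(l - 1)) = l - 2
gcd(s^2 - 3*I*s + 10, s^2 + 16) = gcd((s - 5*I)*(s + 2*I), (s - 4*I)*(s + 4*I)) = 1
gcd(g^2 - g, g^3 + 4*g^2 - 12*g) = g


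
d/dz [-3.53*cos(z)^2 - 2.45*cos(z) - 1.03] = (7.06*cos(z) + 2.45)*sin(z)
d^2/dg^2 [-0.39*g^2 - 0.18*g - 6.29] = -0.780000000000000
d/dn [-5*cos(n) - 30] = 5*sin(n)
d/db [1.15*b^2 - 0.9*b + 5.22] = 2.3*b - 0.9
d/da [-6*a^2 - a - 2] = -12*a - 1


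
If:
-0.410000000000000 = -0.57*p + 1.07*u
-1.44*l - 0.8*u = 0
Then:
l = -0.555555555555556*u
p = 1.87719298245614*u + 0.719298245614035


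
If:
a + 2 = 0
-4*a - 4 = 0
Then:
No Solution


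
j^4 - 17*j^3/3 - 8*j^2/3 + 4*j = j*(j - 6)*(j - 2/3)*(j + 1)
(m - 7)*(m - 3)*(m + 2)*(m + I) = m^4 - 8*m^3 + I*m^3 + m^2 - 8*I*m^2 + 42*m + I*m + 42*I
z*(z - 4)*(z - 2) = z^3 - 6*z^2 + 8*z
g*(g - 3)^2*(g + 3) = g^4 - 3*g^3 - 9*g^2 + 27*g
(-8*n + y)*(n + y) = -8*n^2 - 7*n*y + y^2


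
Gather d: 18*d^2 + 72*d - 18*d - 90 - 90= 18*d^2 + 54*d - 180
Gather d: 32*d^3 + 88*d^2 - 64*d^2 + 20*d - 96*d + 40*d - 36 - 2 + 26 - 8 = 32*d^3 + 24*d^2 - 36*d - 20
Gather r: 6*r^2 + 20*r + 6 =6*r^2 + 20*r + 6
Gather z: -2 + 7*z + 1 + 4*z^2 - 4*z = 4*z^2 + 3*z - 1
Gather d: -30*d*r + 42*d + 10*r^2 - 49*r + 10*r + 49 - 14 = d*(42 - 30*r) + 10*r^2 - 39*r + 35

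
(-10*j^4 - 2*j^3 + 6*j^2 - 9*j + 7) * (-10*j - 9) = 100*j^5 + 110*j^4 - 42*j^3 + 36*j^2 + 11*j - 63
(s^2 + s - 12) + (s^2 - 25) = 2*s^2 + s - 37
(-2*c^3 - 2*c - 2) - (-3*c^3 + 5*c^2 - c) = c^3 - 5*c^2 - c - 2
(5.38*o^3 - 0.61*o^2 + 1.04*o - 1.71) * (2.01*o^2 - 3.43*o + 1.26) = 10.8138*o^5 - 19.6795*o^4 + 10.9615*o^3 - 7.7729*o^2 + 7.1757*o - 2.1546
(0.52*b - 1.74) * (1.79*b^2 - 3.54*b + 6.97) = 0.9308*b^3 - 4.9554*b^2 + 9.784*b - 12.1278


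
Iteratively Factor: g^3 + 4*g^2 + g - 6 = (g + 2)*(g^2 + 2*g - 3) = (g - 1)*(g + 2)*(g + 3)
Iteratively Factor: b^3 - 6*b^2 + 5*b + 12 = (b + 1)*(b^2 - 7*b + 12) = (b - 4)*(b + 1)*(b - 3)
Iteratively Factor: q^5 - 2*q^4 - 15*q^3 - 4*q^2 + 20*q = (q + 2)*(q^4 - 4*q^3 - 7*q^2 + 10*q) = (q + 2)^2*(q^3 - 6*q^2 + 5*q) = (q - 5)*(q + 2)^2*(q^2 - q) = (q - 5)*(q - 1)*(q + 2)^2*(q)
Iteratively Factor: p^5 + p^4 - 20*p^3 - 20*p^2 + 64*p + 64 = (p - 4)*(p^4 + 5*p^3 - 20*p - 16) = (p - 4)*(p - 2)*(p^3 + 7*p^2 + 14*p + 8) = (p - 4)*(p - 2)*(p + 1)*(p^2 + 6*p + 8) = (p - 4)*(p - 2)*(p + 1)*(p + 2)*(p + 4)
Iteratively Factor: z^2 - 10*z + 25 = (z - 5)*(z - 5)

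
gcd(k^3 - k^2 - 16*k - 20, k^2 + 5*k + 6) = k + 2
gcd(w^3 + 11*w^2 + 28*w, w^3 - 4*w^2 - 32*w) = w^2 + 4*w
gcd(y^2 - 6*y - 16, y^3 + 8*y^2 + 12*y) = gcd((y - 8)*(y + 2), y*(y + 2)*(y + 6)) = y + 2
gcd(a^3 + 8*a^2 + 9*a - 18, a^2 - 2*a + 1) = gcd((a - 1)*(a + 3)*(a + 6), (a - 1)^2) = a - 1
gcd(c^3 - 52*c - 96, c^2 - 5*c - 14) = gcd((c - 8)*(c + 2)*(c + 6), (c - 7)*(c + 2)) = c + 2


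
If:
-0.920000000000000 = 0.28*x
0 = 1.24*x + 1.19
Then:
No Solution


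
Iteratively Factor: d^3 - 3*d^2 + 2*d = (d)*(d^2 - 3*d + 2) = d*(d - 1)*(d - 2)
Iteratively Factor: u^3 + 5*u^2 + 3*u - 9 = (u + 3)*(u^2 + 2*u - 3) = (u - 1)*(u + 3)*(u + 3)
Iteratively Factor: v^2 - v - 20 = (v + 4)*(v - 5)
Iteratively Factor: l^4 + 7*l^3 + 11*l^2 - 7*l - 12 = (l + 3)*(l^3 + 4*l^2 - l - 4) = (l + 3)*(l + 4)*(l^2 - 1) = (l - 1)*(l + 3)*(l + 4)*(l + 1)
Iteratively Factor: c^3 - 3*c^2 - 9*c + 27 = (c - 3)*(c^2 - 9) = (c - 3)^2*(c + 3)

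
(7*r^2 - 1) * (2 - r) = -7*r^3 + 14*r^2 + r - 2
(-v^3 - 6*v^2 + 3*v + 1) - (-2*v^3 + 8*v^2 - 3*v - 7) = v^3 - 14*v^2 + 6*v + 8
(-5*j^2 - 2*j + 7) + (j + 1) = -5*j^2 - j + 8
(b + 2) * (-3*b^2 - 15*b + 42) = -3*b^3 - 21*b^2 + 12*b + 84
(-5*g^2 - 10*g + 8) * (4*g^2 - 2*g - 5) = -20*g^4 - 30*g^3 + 77*g^2 + 34*g - 40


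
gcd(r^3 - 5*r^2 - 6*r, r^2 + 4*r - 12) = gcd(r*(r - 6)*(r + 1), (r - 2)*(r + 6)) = 1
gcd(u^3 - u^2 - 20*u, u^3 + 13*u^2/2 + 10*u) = u^2 + 4*u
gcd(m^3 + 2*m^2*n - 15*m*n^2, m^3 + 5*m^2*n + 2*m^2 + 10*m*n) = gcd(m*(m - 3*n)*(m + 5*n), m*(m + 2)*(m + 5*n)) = m^2 + 5*m*n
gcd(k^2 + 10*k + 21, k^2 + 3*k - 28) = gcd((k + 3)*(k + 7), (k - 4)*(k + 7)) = k + 7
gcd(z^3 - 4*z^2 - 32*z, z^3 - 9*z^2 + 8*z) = z^2 - 8*z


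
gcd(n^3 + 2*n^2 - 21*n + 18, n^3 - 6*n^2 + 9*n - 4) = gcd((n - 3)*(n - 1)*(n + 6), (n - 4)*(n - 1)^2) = n - 1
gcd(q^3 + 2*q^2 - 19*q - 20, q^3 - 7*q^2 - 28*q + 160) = q^2 + q - 20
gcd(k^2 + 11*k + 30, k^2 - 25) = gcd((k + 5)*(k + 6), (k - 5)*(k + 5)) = k + 5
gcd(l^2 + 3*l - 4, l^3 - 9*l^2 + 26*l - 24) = 1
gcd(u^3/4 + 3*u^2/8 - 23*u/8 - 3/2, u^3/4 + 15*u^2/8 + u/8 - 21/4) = 1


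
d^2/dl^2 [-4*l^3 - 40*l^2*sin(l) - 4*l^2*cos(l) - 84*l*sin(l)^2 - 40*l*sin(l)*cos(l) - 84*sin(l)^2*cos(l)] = 40*l^2*sin(l) + 4*l^2*cos(l) + 16*l*sin(l) + 80*l*sin(2*l) - 160*l*cos(l) - 168*l*cos(2*l) - 24*l - 80*sin(l) - 168*sin(2*l) + 13*cos(l) - 80*cos(2*l) - 189*cos(3*l)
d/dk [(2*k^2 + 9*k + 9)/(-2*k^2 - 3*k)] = 3/k^2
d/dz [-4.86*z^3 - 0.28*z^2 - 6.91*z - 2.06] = -14.58*z^2 - 0.56*z - 6.91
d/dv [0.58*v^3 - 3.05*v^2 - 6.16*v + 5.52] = 1.74*v^2 - 6.1*v - 6.16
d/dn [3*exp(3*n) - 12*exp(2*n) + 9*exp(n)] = (9*exp(2*n) - 24*exp(n) + 9)*exp(n)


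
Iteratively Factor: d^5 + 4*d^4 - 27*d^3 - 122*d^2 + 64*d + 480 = (d - 2)*(d^4 + 6*d^3 - 15*d^2 - 152*d - 240) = (d - 2)*(d + 3)*(d^3 + 3*d^2 - 24*d - 80) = (d - 2)*(d + 3)*(d + 4)*(d^2 - d - 20) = (d - 5)*(d - 2)*(d + 3)*(d + 4)*(d + 4)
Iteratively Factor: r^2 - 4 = (r - 2)*(r + 2)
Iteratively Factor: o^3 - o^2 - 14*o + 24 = (o - 3)*(o^2 + 2*o - 8) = (o - 3)*(o + 4)*(o - 2)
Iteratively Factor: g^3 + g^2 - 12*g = (g)*(g^2 + g - 12) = g*(g + 4)*(g - 3)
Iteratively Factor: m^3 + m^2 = (m + 1)*(m^2) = m*(m + 1)*(m)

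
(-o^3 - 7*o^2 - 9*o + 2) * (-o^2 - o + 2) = o^5 + 8*o^4 + 14*o^3 - 7*o^2 - 20*o + 4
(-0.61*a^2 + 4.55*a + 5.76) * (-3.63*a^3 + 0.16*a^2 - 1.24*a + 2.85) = 2.2143*a^5 - 16.6141*a^4 - 19.4244*a^3 - 6.4589*a^2 + 5.8251*a + 16.416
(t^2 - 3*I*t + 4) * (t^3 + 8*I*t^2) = t^5 + 5*I*t^4 + 28*t^3 + 32*I*t^2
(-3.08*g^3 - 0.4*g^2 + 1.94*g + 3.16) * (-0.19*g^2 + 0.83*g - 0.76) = 0.5852*g^5 - 2.4804*g^4 + 1.6402*g^3 + 1.3138*g^2 + 1.1484*g - 2.4016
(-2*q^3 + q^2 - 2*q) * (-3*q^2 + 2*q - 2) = 6*q^5 - 7*q^4 + 12*q^3 - 6*q^2 + 4*q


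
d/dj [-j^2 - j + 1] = -2*j - 1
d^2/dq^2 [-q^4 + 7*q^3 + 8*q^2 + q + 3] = -12*q^2 + 42*q + 16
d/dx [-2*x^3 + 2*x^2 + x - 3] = -6*x^2 + 4*x + 1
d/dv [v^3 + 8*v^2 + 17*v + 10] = 3*v^2 + 16*v + 17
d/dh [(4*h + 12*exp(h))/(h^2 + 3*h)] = 4*(h*(h + 3)*(3*exp(h) + 1) - (h + 3*exp(h))*(2*h + 3))/(h^2*(h + 3)^2)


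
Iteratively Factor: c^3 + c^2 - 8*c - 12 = (c - 3)*(c^2 + 4*c + 4) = (c - 3)*(c + 2)*(c + 2)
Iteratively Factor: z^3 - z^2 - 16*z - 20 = (z - 5)*(z^2 + 4*z + 4) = (z - 5)*(z + 2)*(z + 2)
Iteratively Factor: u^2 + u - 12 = (u + 4)*(u - 3)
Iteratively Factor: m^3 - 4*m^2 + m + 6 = (m + 1)*(m^2 - 5*m + 6) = (m - 2)*(m + 1)*(m - 3)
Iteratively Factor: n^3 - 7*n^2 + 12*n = (n - 4)*(n^2 - 3*n) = n*(n - 4)*(n - 3)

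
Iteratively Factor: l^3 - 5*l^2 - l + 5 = (l + 1)*(l^2 - 6*l + 5) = (l - 5)*(l + 1)*(l - 1)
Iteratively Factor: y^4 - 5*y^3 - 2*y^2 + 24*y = (y - 3)*(y^3 - 2*y^2 - 8*y) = (y - 4)*(y - 3)*(y^2 + 2*y) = y*(y - 4)*(y - 3)*(y + 2)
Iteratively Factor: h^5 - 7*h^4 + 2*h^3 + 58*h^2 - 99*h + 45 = (h - 1)*(h^4 - 6*h^3 - 4*h^2 + 54*h - 45) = (h - 3)*(h - 1)*(h^3 - 3*h^2 - 13*h + 15) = (h - 3)*(h - 1)^2*(h^2 - 2*h - 15) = (h - 5)*(h - 3)*(h - 1)^2*(h + 3)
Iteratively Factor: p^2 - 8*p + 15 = (p - 5)*(p - 3)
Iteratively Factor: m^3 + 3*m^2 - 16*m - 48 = (m - 4)*(m^2 + 7*m + 12) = (m - 4)*(m + 3)*(m + 4)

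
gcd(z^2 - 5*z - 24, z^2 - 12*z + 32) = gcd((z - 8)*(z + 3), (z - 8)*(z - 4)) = z - 8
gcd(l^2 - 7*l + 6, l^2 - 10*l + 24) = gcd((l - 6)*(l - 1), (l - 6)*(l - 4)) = l - 6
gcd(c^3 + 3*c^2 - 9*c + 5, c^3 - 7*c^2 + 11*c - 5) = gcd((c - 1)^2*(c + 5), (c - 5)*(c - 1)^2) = c^2 - 2*c + 1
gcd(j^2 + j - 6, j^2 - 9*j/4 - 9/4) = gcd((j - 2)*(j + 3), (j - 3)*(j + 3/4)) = 1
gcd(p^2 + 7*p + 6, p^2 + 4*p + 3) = p + 1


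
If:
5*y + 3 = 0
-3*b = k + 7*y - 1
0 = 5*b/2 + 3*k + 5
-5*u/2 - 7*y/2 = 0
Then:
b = 206/65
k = -56/13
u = 21/25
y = -3/5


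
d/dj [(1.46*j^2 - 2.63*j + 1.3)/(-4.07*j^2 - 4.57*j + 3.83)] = (-17.3763*j^2 + 21.7656*j - 4.1319)/(16.5649*j^4 + 37.1998*j^3 - 10.2913*j^2 - 35.0062*j + 14.6689)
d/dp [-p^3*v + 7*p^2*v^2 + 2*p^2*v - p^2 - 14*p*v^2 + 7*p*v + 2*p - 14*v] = -3*p^2*v + 14*p*v^2 + 4*p*v - 2*p - 14*v^2 + 7*v + 2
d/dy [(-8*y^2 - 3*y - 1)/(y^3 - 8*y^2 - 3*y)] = (8*y^4 + 6*y^3 + 3*y^2 - 16*y - 3)/(y^2*(y^4 - 16*y^3 + 58*y^2 + 48*y + 9))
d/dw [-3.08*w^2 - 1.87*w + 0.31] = -6.16*w - 1.87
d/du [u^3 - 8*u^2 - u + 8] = 3*u^2 - 16*u - 1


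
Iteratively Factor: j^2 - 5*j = (j - 5)*(j)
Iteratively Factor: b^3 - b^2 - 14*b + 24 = (b - 2)*(b^2 + b - 12) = (b - 2)*(b + 4)*(b - 3)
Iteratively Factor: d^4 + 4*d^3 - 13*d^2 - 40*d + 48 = (d - 3)*(d^3 + 7*d^2 + 8*d - 16) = (d - 3)*(d + 4)*(d^2 + 3*d - 4) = (d - 3)*(d - 1)*(d + 4)*(d + 4)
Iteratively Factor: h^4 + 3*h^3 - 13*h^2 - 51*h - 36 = (h + 1)*(h^3 + 2*h^2 - 15*h - 36) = (h + 1)*(h + 3)*(h^2 - h - 12) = (h - 4)*(h + 1)*(h + 3)*(h + 3)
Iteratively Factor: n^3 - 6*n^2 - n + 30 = (n - 5)*(n^2 - n - 6) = (n - 5)*(n + 2)*(n - 3)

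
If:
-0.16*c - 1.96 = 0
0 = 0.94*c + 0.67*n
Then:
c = -12.25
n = 17.19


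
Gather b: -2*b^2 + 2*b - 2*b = -2*b^2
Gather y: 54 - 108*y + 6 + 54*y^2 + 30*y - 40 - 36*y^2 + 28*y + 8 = 18*y^2 - 50*y + 28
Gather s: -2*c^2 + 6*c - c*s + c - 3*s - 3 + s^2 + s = -2*c^2 + 7*c + s^2 + s*(-c - 2) - 3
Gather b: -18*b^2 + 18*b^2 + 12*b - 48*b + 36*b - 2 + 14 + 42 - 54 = 0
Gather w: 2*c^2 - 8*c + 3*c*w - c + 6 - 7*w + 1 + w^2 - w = 2*c^2 - 9*c + w^2 + w*(3*c - 8) + 7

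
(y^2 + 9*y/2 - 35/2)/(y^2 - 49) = (y - 5/2)/(y - 7)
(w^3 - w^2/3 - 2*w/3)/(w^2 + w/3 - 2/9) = 3*w*(w - 1)/(3*w - 1)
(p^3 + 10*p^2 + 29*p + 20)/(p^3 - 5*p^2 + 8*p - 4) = (p^3 + 10*p^2 + 29*p + 20)/(p^3 - 5*p^2 + 8*p - 4)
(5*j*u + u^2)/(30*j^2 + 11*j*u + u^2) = u/(6*j + u)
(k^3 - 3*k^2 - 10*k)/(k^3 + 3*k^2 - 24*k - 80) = k*(k + 2)/(k^2 + 8*k + 16)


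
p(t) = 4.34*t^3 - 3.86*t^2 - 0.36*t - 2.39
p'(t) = 13.02*t^2 - 7.72*t - 0.36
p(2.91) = 70.82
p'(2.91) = 87.43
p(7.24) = 1439.72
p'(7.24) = 626.22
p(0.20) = -2.58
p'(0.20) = -1.38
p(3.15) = 93.83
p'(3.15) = 104.51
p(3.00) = 78.97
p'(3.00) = 93.66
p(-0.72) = -5.75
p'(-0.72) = 11.95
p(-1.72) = -35.27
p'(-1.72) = 51.44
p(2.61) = 47.54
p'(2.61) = 68.18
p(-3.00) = -153.23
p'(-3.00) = 139.98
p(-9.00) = -3475.67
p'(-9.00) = 1123.74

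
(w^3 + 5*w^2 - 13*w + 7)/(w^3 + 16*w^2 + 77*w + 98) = (w^2 - 2*w + 1)/(w^2 + 9*w + 14)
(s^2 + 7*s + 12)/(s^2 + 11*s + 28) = (s + 3)/(s + 7)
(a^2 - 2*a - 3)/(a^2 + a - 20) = (a^2 - 2*a - 3)/(a^2 + a - 20)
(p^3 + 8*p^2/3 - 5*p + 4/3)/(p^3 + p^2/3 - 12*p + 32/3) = (3*p - 1)/(3*p - 8)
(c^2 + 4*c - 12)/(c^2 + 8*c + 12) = (c - 2)/(c + 2)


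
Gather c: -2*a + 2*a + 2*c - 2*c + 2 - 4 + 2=0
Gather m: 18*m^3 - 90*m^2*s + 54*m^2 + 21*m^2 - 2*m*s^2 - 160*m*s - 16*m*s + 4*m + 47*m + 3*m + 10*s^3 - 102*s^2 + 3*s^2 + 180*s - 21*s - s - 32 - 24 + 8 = 18*m^3 + m^2*(75 - 90*s) + m*(-2*s^2 - 176*s + 54) + 10*s^3 - 99*s^2 + 158*s - 48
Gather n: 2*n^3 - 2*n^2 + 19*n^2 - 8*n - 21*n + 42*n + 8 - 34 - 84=2*n^3 + 17*n^2 + 13*n - 110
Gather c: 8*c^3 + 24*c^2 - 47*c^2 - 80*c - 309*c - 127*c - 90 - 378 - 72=8*c^3 - 23*c^2 - 516*c - 540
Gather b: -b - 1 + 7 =6 - b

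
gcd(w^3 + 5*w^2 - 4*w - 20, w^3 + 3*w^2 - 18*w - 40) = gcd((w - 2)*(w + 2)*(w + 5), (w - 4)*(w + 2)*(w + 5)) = w^2 + 7*w + 10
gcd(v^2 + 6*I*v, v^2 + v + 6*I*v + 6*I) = v + 6*I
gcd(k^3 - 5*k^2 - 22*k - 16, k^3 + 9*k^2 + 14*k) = k + 2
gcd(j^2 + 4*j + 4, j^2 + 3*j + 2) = j + 2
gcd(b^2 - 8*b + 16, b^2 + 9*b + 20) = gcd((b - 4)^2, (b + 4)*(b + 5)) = 1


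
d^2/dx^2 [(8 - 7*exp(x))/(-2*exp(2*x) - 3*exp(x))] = 2*(14*exp(3*x) - 85*exp(2*x) - 72*exp(x) - 36)*exp(-x)/(8*exp(3*x) + 36*exp(2*x) + 54*exp(x) + 27)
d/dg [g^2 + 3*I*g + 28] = 2*g + 3*I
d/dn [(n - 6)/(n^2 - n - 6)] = (n^2 - n - (n - 6)*(2*n - 1) - 6)/(-n^2 + n + 6)^2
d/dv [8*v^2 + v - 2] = 16*v + 1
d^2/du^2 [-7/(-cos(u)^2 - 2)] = 14*(-2*sin(u)^4 - 3*sin(u)^2 + 3)/(cos(u)^2 + 2)^3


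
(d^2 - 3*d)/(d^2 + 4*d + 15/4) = 4*d*(d - 3)/(4*d^2 + 16*d + 15)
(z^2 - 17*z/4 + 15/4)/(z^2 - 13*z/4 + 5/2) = (z - 3)/(z - 2)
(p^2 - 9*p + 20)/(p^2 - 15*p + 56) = (p^2 - 9*p + 20)/(p^2 - 15*p + 56)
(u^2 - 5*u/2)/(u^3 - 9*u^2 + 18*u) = (u - 5/2)/(u^2 - 9*u + 18)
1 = 1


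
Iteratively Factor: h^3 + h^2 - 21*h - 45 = (h - 5)*(h^2 + 6*h + 9) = (h - 5)*(h + 3)*(h + 3)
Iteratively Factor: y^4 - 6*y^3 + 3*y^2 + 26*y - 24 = (y + 2)*(y^3 - 8*y^2 + 19*y - 12) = (y - 3)*(y + 2)*(y^2 - 5*y + 4) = (y - 4)*(y - 3)*(y + 2)*(y - 1)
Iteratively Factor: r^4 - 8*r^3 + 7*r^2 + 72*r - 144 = (r - 3)*(r^3 - 5*r^2 - 8*r + 48) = (r - 4)*(r - 3)*(r^2 - r - 12) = (r - 4)*(r - 3)*(r + 3)*(r - 4)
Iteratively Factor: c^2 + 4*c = (c)*(c + 4)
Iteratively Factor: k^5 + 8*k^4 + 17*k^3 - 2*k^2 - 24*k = (k + 3)*(k^4 + 5*k^3 + 2*k^2 - 8*k) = (k + 3)*(k + 4)*(k^3 + k^2 - 2*k) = k*(k + 3)*(k + 4)*(k^2 + k - 2) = k*(k + 2)*(k + 3)*(k + 4)*(k - 1)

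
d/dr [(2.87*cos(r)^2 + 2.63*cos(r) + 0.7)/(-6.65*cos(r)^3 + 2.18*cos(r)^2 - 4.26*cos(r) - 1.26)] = (-19.0855*cos(r)^4 - 34.979*cos(r)^3 + 3.9946*cos(r)^2 + 10.2844*cos(r) + 0.3318)*sin(r)/(44.2225*cos(r)^6 - 28.994*cos(r)^5 + 61.4104*cos(r)^4 - 1.8156*cos(r)^3 + 12.654*cos(r)^2 + 10.7352*cos(r) + 1.5876)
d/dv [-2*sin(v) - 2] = -2*cos(v)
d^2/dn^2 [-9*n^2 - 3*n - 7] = -18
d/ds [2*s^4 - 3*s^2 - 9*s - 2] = 8*s^3 - 6*s - 9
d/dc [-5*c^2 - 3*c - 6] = -10*c - 3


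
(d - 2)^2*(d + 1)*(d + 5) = d^4 + 2*d^3 - 15*d^2 + 4*d + 20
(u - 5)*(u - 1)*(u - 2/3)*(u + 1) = u^4 - 17*u^3/3 + 7*u^2/3 + 17*u/3 - 10/3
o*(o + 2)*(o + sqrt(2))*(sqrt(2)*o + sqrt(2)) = sqrt(2)*o^4 + 2*o^3 + 3*sqrt(2)*o^3 + 2*sqrt(2)*o^2 + 6*o^2 + 4*o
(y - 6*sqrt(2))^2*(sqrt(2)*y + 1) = sqrt(2)*y^3 - 23*y^2 + 60*sqrt(2)*y + 72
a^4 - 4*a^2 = a^2*(a - 2)*(a + 2)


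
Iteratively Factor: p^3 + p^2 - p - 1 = (p + 1)*(p^2 - 1) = (p - 1)*(p + 1)*(p + 1)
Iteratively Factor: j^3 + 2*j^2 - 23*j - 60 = (j + 4)*(j^2 - 2*j - 15) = (j + 3)*(j + 4)*(j - 5)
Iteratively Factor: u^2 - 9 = (u + 3)*(u - 3)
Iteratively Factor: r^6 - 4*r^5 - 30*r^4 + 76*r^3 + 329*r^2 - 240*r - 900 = (r + 3)*(r^5 - 7*r^4 - 9*r^3 + 103*r^2 + 20*r - 300) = (r + 2)*(r + 3)*(r^4 - 9*r^3 + 9*r^2 + 85*r - 150) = (r + 2)*(r + 3)^2*(r^3 - 12*r^2 + 45*r - 50) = (r - 2)*(r + 2)*(r + 3)^2*(r^2 - 10*r + 25) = (r - 5)*(r - 2)*(r + 2)*(r + 3)^2*(r - 5)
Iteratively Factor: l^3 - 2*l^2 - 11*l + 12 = (l - 1)*(l^2 - l - 12) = (l - 4)*(l - 1)*(l + 3)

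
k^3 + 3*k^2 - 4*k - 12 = (k - 2)*(k + 2)*(k + 3)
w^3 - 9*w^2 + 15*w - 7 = (w - 7)*(w - 1)^2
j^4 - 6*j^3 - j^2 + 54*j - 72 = (j - 4)*(j - 3)*(j - 2)*(j + 3)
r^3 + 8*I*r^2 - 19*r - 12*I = (r + I)*(r + 3*I)*(r + 4*I)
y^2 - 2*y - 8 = (y - 4)*(y + 2)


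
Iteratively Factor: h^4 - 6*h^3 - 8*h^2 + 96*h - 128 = (h + 4)*(h^3 - 10*h^2 + 32*h - 32) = (h - 2)*(h + 4)*(h^2 - 8*h + 16) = (h - 4)*(h - 2)*(h + 4)*(h - 4)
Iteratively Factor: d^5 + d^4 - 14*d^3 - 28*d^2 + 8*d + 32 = (d + 2)*(d^4 - d^3 - 12*d^2 - 4*d + 16) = (d + 2)^2*(d^3 - 3*d^2 - 6*d + 8) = (d + 2)^3*(d^2 - 5*d + 4) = (d - 1)*(d + 2)^3*(d - 4)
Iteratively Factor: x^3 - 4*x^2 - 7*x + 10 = (x + 2)*(x^2 - 6*x + 5) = (x - 5)*(x + 2)*(x - 1)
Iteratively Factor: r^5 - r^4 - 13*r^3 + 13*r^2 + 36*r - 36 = (r + 3)*(r^4 - 4*r^3 - r^2 + 16*r - 12) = (r - 3)*(r + 3)*(r^3 - r^2 - 4*r + 4) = (r - 3)*(r + 2)*(r + 3)*(r^2 - 3*r + 2) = (r - 3)*(r - 2)*(r + 2)*(r + 3)*(r - 1)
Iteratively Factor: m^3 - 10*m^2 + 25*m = (m - 5)*(m^2 - 5*m) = (m - 5)^2*(m)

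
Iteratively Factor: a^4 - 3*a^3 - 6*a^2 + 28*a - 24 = (a - 2)*(a^3 - a^2 - 8*a + 12) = (a - 2)^2*(a^2 + a - 6) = (a - 2)^3*(a + 3)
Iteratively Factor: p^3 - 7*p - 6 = (p + 2)*(p^2 - 2*p - 3) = (p + 1)*(p + 2)*(p - 3)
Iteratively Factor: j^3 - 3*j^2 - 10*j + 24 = (j + 3)*(j^2 - 6*j + 8) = (j - 2)*(j + 3)*(j - 4)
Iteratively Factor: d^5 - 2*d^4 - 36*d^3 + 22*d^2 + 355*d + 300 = (d - 5)*(d^4 + 3*d^3 - 21*d^2 - 83*d - 60) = (d - 5)^2*(d^3 + 8*d^2 + 19*d + 12) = (d - 5)^2*(d + 3)*(d^2 + 5*d + 4) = (d - 5)^2*(d + 1)*(d + 3)*(d + 4)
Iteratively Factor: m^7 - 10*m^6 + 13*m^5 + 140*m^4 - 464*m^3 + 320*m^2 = (m - 4)*(m^6 - 6*m^5 - 11*m^4 + 96*m^3 - 80*m^2) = (m - 4)*(m - 1)*(m^5 - 5*m^4 - 16*m^3 + 80*m^2) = m*(m - 4)*(m - 1)*(m^4 - 5*m^3 - 16*m^2 + 80*m) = m*(m - 4)^2*(m - 1)*(m^3 - m^2 - 20*m) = m*(m - 4)^2*(m - 1)*(m + 4)*(m^2 - 5*m) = m*(m - 5)*(m - 4)^2*(m - 1)*(m + 4)*(m)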